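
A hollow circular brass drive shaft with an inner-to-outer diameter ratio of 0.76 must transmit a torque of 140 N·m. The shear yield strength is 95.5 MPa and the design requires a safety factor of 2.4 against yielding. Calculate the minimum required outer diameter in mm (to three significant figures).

d_o = 30.0 mm

τ_allow = 95.5/2.4 = 39.79 MPa.
For a hollow shaft τ = 16T/[πd_o³(1−k⁴)] with k = 0.76, so 1−k⁴ = 0.6664.
d_o³ = 16T/[π τ_allow (1−k⁴)] = 16×140000/(π×39.79×0.6664) = 26890 mm³.
d_o = 29.96 mm.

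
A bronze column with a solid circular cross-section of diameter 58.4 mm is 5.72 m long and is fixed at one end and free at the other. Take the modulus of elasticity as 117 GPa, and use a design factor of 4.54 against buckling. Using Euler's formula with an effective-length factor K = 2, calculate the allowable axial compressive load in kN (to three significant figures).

P_allow = 1.11 kN

I = πd⁴/64 = π×58.4⁴/64 = 571000 mm⁴.
Effective length L_e = KL = 2×5.72 m = 11440 mm.
Euler critical load P_cr = π²EI/L_e² = π²×117000×571000/11440² = 5038 N.
P_allow = P_cr/n = 5038/4.54 = 1110 N.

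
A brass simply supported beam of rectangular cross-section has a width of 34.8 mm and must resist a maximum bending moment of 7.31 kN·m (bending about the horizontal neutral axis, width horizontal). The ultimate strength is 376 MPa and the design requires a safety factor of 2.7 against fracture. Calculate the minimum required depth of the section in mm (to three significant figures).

h = 95.1 mm

σ_allow = 376/2.7 = 139.3 MPa.
For a rectangular section σ = 6M/(bh²), so h² = 6M/(b σ_allow) = 6×7310000/(34.8×139.3) = 9050 mm².
h = 95.13 mm.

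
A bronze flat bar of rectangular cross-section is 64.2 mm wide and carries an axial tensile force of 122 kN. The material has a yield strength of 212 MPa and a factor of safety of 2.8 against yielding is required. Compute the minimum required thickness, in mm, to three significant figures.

σ_allow = 212/2.8 = 75.71 MPa.
Required area A = F/σ_allow = 122000/75.71 = 1611 mm².
t = A/w = 1611/64.2 = 25.10 mm.

t = 25.1 mm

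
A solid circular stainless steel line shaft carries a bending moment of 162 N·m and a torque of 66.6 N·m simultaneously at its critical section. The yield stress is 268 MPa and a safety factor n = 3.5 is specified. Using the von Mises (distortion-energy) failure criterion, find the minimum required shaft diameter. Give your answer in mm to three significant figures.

d = 28.4 mm

σ_allow = σ_y/n = 268/3.5 = 76.57 MPa.
For a solid shaft σ_b = 32M/(πd³) and τ = 16T/(πd³), so the von Mises stress is σ' = (16/πd³)·√(4M²+3T²).
√(4M²+3T²) = √(4×(162000)² + 3×(66600)²) = 343900 N·mm.
d³ = 16×343900/(π×76.57) = 22880 mm³.
d = 28.39 mm.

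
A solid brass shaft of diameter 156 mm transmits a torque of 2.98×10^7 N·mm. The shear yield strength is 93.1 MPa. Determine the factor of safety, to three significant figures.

τ = 16T/(πd³) = 16×2.9800×10^7/(π×156³) = 39.98 MPa.
n = τ_limit/τ = 93.1/39.98 = 2.329.

n = 2.33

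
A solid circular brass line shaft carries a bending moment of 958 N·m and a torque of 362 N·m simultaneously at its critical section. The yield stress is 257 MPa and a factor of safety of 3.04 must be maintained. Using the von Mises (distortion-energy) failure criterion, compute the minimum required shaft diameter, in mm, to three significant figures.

σ_allow = σ_y/n = 257/3.04 = 84.54 MPa.
For a solid shaft σ_b = 32M/(πd³) and τ = 16T/(πd³), so the von Mises stress is σ' = (16/πd³)·√(4M²+3T²).
√(4M²+3T²) = √(4×(958000)² + 3×(362000)²) = 2.016×10^6 N·mm.
d³ = 16×2.016×10^6/(π×84.54) = 121400 mm³.
d = 49.52 mm.

d = 49.5 mm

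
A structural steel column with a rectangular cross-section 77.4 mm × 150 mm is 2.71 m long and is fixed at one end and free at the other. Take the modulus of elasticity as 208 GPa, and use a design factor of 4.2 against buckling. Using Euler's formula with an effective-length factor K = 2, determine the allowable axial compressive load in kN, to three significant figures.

Buckling occurs about the weak axis: I_min = h·b³/12 = 150×77.4³/12 = 5.796×10^6 mm⁴ (b = 77.4 mm is the smaller dimension).
Effective length L_e = KL = 2×2.71 m = 5420 mm.
Euler critical load P_cr = π²EI/L_e² = π²×208000×5.796×10^6/5420² = 405000 N.
P_allow = P_cr/n = 405000/4.2 = 96440 N.

P_allow = 96.4 kN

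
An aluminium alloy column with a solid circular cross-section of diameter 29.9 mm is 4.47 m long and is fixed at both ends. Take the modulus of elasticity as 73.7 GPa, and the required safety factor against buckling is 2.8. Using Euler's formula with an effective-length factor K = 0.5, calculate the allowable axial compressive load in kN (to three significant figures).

I = πd⁴/64 = π×29.9⁴/64 = 39230 mm⁴.
Effective length L_e = KL = 0.5×4.47 m = 2235 mm.
Euler critical load P_cr = π²EI/L_e² = π²×73700×39230/2235² = 5713 N.
P_allow = P_cr/n = 5713/2.8 = 2040 N.

P_allow = 2.04 kN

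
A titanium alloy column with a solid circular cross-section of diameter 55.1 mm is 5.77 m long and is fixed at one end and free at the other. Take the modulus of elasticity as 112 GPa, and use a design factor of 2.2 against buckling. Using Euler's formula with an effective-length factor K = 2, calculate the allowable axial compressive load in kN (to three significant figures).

I = πd⁴/64 = π×55.1⁴/64 = 452500 mm⁴.
Effective length L_e = KL = 2×5.77 m = 11540 mm.
Euler critical load P_cr = π²EI/L_e² = π²×112000×452500/11540² = 3756 N.
P_allow = P_cr/n = 3756/2.2 = 1707 N.

P_allow = 1.71 kN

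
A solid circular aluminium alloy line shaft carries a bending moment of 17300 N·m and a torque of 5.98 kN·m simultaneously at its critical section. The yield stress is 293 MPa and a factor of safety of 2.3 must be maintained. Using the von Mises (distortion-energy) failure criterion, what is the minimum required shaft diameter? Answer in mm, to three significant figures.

σ_allow = σ_y/n = 293/2.3 = 127.4 MPa.
For a solid shaft σ_b = 32M/(πd³) and τ = 16T/(πd³), so the von Mises stress is σ' = (16/πd³)·√(4M²+3T²).
√(4M²+3T²) = √(4×(1.730×10^7)² + 3×(5.980×10^6)²) = 3.612×10^7 N·mm.
d³ = 16×3.612×10^7/(π×127.4) = 1.444×10^6 mm³.
d = 113.0 mm.

d = 113 mm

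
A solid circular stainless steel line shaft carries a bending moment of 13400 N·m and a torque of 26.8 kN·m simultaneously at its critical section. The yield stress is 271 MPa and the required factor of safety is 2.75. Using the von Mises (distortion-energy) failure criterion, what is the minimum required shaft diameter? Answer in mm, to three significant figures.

d = 140 mm

σ_allow = σ_y/n = 271/2.75 = 98.55 MPa.
For a solid shaft σ_b = 32M/(πd³) and τ = 16T/(πd³), so the von Mises stress is σ' = (16/πd³)·√(4M²+3T²).
√(4M²+3T²) = √(4×(1.340×10^7)² + 3×(2.680×10^7)²) = 5.360×10^7 N·mm.
d³ = 16×5.360×10^7/(π×98.55) = 2.770×10^6 mm³.
d = 140.4 mm.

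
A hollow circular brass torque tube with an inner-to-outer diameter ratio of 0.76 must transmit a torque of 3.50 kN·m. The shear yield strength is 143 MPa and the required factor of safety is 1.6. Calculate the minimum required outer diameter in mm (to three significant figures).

τ_allow = 143/1.6 = 89.38 MPa.
For a hollow shaft τ = 16T/[πd_o³(1−k⁴)] with k = 0.76, so 1−k⁴ = 0.6664.
d_o³ = 16T/[π τ_allow (1−k⁴)] = 16×3500000/(π×89.38×0.6664) = 299300 mm³.
d_o = 66.89 mm.

d_o = 66.9 mm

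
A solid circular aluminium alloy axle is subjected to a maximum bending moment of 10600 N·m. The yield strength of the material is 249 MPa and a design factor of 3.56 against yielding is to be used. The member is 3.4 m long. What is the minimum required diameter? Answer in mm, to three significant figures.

σ_allow = 249/3.56 = 69.94 MPa.
For a solid circular section σ = 32M/(πd³), so d³ = 32M/(π σ_allow) = 32×1.0600×10^7/(π×69.94) = 1.544×10^6 mm³.
d = 115.6 mm.

d = 116 mm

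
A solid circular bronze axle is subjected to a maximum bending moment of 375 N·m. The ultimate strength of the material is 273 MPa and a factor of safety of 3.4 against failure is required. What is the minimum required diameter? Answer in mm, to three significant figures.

d = 36.2 mm

σ_allow = 273/3.4 = 80.29 MPa.
For a solid circular section σ = 32M/(πd³), so d³ = 32M/(π σ_allow) = 32×375000/(π×80.29) = 47570 mm³.
d = 36.23 mm.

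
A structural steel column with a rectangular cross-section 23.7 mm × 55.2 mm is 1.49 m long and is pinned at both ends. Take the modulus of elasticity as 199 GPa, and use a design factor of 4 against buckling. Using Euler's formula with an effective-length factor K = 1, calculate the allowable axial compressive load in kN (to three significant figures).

P_allow = 13.5 kN

Buckling occurs about the weak axis: I_min = h·b³/12 = 55.2×23.7³/12 = 61240 mm⁴ (b = 23.7 mm is the smaller dimension).
Effective length L_e = KL = 1×1.49 m = 1490 mm.
Euler critical load P_cr = π²EI/L_e² = π²×199000×61240/1490² = 54170 N.
P_allow = P_cr/n = 54170/4 = 13540 N.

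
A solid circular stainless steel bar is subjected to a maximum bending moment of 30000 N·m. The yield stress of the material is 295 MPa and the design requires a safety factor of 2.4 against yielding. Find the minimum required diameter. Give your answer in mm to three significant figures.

d = 135 mm

σ_allow = 295/2.4 = 122.9 MPa.
For a solid circular section σ = 32M/(πd³), so d³ = 32M/(π σ_allow) = 32×3.0000×10^7/(π×122.9) = 2.486×10^6 mm³.
d = 135.5 mm.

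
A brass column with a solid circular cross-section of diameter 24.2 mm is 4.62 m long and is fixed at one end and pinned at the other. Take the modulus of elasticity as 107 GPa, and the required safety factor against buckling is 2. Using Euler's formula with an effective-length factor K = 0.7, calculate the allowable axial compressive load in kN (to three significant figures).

P_allow = 0.850 kN

I = πd⁴/64 = π×24.2⁴/64 = 16840 mm⁴.
Effective length L_e = KL = 0.7×4.62 m = 3234 mm.
Euler critical load P_cr = π²EI/L_e² = π²×107000×16840/3234² = 1700 N.
P_allow = P_cr/n = 1700/2 = 850.0 N.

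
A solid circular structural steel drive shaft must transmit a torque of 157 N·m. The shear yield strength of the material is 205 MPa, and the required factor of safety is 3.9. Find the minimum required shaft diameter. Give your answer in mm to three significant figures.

Allowable shear stress τ_allow = 205/3.9 = 52.56 MPa.
For a solid shaft τ = 16T/(πd³), so d³ = 16T/(π τ_allow) = 16×157000/(π×52.56) = 15210 mm³.
d = (15210)^(1/3) = 24.78 mm.

d = 24.8 mm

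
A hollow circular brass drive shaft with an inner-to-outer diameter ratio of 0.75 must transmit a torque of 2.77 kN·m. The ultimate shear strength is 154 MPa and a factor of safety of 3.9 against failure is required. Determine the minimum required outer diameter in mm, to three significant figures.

d_o = 80.5 mm

τ_allow = 154/3.9 = 39.49 MPa.
For a hollow shaft τ = 16T/[πd_o³(1−k⁴)] with k = 0.75, so 1−k⁴ = 0.6836.
d_o³ = 16T/[π τ_allow (1−k⁴)] = 16×2770000/(π×39.49×0.6836) = 522600 mm³.
d_o = 80.55 mm.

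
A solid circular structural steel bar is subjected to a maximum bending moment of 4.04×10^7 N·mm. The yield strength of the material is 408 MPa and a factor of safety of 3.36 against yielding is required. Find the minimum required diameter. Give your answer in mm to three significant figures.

σ_allow = 408/3.36 = 121.4 MPa.
For a solid circular section σ = 32M/(πd³), so d³ = 32M/(π σ_allow) = 32×4.0400×10^7/(π×121.4) = 3.389×10^6 mm³.
d = 150.2 mm.

d = 150 mm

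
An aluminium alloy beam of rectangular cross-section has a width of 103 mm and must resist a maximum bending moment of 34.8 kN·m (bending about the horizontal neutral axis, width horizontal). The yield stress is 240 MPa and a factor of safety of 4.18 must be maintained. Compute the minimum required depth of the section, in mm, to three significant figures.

σ_allow = 240/4.18 = 57.42 MPa.
For a rectangular section σ = 6M/(bh²), so h² = 6M/(b σ_allow) = 6×3.4800×10^7/(103×57.42) = 35310 mm².
h = 187.9 mm.

h = 188 mm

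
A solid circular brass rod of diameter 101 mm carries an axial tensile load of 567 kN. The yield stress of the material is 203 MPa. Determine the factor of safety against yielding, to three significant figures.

n = 2.87

A = πd²/4 = 8012 mm².
σ = F/A = 567000/8012 = 70.77 MPa.
n = 203/70.77 = 2.868.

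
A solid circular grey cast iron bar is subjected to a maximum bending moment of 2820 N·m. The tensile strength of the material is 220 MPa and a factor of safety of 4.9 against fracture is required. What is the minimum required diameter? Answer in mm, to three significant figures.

d = 86.2 mm

σ_allow = 220/4.9 = 44.90 MPa.
For a solid circular section σ = 32M/(πd³), so d³ = 32M/(π σ_allow) = 32×2820000/(π×44.90) = 639800 mm³.
d = 86.17 mm.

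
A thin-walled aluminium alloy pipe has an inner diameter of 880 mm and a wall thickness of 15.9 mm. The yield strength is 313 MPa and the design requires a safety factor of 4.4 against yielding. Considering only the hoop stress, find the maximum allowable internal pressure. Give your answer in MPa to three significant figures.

σ_allow = 313/4.4 = 71.14 MPa.
σ_h = pD/(2t) → p_allow = 2σ_allow t/D = 2×71.14×15.9/880 = 2.571 MPa.

p_allow = 2.57 MPa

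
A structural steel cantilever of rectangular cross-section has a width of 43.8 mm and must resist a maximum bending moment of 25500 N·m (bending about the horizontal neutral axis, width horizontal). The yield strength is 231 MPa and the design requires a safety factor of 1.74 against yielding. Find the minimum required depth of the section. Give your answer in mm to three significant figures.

h = 162 mm

σ_allow = 231/1.74 = 132.8 MPa.
For a rectangular section σ = 6M/(bh²), so h² = 6M/(b σ_allow) = 6×2.5500×10^7/(43.8×132.8) = 26310 mm².
h = 162.2 mm.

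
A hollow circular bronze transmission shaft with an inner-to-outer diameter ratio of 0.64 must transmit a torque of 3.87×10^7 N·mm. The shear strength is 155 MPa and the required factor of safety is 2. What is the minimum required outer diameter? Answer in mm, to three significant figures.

τ_allow = 155/2 = 77.50 MPa.
For a hollow shaft τ = 16T/[πd_o³(1−k⁴)] with k = 0.64, so 1−k⁴ = 0.8322.
d_o³ = 16T/[π τ_allow (1−k⁴)] = 16×3.8700×10^7/(π×77.50×0.8322) = 3.056×10^6 mm³.
d_o = 145.1 mm.

d_o = 145 mm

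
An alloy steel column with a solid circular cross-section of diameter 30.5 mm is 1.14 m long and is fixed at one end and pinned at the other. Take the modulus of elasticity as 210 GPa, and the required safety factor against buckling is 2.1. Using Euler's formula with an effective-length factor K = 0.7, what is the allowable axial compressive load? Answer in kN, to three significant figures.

P_allow = 65.8 kN

I = πd⁴/64 = π×30.5⁴/64 = 42480 mm⁴.
Effective length L_e = KL = 0.7×1.14 m = 798.0 mm.
Euler critical load P_cr = π²EI/L_e² = π²×210000×42480/798.0² = 138300 N.
P_allow = P_cr/n = 138300/2.1 = 65840 N.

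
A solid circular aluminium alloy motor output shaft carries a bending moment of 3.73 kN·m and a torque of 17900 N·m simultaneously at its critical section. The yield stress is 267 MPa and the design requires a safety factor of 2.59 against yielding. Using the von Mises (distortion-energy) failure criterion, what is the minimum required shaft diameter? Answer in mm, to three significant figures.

σ_allow = σ_y/n = 267/2.59 = 103.1 MPa.
For a solid shaft σ_b = 32M/(πd³) and τ = 16T/(πd³), so the von Mises stress is σ' = (16/πd³)·√(4M²+3T²).
√(4M²+3T²) = √(4×(3.730×10^6)² + 3×(1.790×10^7)²) = 3.189×10^7 N·mm.
d³ = 16×3.189×10^7/(π×103.1) = 1.575×10^6 mm³.
d = 116.4 mm.

d = 116 mm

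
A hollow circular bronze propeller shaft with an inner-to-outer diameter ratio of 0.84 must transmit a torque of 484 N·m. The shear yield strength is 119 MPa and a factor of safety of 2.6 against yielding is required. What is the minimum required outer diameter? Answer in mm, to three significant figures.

d_o = 47.5 mm

τ_allow = 119/2.6 = 45.77 MPa.
For a hollow shaft τ = 16T/[πd_o³(1−k⁴)] with k = 0.84, so 1−k⁴ = 0.5021.
d_o³ = 16T/[π τ_allow (1−k⁴)] = 16×484000/(π×45.77×0.5021) = 107300 mm³.
d_o = 47.51 mm.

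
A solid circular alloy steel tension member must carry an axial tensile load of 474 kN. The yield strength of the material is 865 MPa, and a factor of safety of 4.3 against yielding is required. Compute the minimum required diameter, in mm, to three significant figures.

Allowable stress σ_allow = 865/4.3 = 201.2 MPa.
Required area A = F/σ_allow = 474000/201.2 = 2356 mm².
A = πd²/4 → d = √(4A/π) = 54.77 mm.

d = 54.8 mm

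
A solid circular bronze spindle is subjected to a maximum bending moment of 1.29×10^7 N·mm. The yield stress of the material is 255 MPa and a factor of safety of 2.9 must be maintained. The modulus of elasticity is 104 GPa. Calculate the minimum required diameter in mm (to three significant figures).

d = 114 mm

σ_allow = 255/2.9 = 87.93 MPa.
For a solid circular section σ = 32M/(πd³), so d³ = 32M/(π σ_allow) = 32×1.2900×10^7/(π×87.93) = 1.494×10^6 mm³.
d = 114.3 mm.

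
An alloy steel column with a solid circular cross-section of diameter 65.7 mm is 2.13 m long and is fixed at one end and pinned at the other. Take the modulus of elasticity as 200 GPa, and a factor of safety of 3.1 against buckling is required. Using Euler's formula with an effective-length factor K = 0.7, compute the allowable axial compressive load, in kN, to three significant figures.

P_allow = 262 kN

I = πd⁴/64 = π×65.7⁴/64 = 914600 mm⁴.
Effective length L_e = KL = 0.7×2.13 m = 1491 mm.
Euler critical load P_cr = π²EI/L_e² = π²×200000×914600/1491² = 812100 N.
P_allow = P_cr/n = 812100/3.1 = 262000 N.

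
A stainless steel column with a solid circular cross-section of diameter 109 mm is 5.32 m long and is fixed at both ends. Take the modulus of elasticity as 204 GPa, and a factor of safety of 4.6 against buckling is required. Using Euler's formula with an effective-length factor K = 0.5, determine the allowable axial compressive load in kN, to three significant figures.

I = πd⁴/64 = π×109⁴/64 = 6.929×10^6 mm⁴.
Effective length L_e = KL = 0.5×5.32 m = 2660 mm.
Euler critical load P_cr = π²EI/L_e² = π²×204000×6.929×10^6/2660² = 1.972×10^6 N.
P_allow = P_cr/n = 1.972×10^6/4.6 = 428600 N.

P_allow = 429 kN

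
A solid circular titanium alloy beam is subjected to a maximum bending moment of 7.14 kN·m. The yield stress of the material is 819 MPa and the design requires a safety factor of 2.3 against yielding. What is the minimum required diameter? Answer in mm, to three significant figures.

d = 58.9 mm

σ_allow = 819/2.3 = 356.1 MPa.
For a solid circular section σ = 32M/(πd³), so d³ = 32M/(π σ_allow) = 32×7140000/(π×356.1) = 204200 mm³.
d = 58.89 mm.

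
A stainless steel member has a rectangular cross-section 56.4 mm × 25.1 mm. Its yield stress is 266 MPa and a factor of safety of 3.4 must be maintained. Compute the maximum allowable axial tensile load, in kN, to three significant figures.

σ_allow = 266/3.4 = 78.24 MPa.
A = 56.4×25.1 = 1416 mm².
F_allow = σ_allow × A = 78.24×1416 = 110800 N.

F_allow = 111 kN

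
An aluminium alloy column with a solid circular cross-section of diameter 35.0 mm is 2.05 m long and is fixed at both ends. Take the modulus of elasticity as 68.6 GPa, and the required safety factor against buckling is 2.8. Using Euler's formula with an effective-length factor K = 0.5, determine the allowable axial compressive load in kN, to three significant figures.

P_allow = 17.0 kN

I = πd⁴/64 = π×35.0⁴/64 = 73660 mm⁴.
Effective length L_e = KL = 0.5×2.05 m = 1025 mm.
Euler critical load P_cr = π²EI/L_e² = π²×68600×73660/1025² = 47470 N.
P_allow = P_cr/n = 47470/2.8 = 16950 N.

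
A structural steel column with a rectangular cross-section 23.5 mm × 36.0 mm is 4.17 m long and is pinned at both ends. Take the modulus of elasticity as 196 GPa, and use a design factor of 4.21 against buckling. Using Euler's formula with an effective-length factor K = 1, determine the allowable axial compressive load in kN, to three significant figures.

P_allow = 1.03 kN

Buckling occurs about the weak axis: I_min = h·b³/12 = 36.0×23.5³/12 = 38930 mm⁴ (b = 23.5 mm is the smaller dimension).
Effective length L_e = KL = 1×4.17 m = 4170 mm.
Euler critical load P_cr = π²EI/L_e² = π²×196000×38930/4170² = 4331 N.
P_allow = P_cr/n = 4331/4.21 = 1029 N.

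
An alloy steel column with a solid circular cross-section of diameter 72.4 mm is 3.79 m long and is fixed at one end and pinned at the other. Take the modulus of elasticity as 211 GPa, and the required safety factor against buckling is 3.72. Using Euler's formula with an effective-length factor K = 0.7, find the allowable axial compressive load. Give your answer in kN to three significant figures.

P_allow = 107 kN

I = πd⁴/64 = π×72.4⁴/64 = 1.349×10^6 mm⁴.
Effective length L_e = KL = 0.7×3.79 m = 2653 mm.
Euler critical load P_cr = π²EI/L_e² = π²×211000×1.349×10^6/2653² = 399100 N.
P_allow = P_cr/n = 399100/3.72 = 107300 N.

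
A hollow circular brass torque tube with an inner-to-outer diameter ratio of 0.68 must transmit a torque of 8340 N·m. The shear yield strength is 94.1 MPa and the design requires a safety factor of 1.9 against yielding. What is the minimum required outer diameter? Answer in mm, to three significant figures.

τ_allow = 94.1/1.9 = 49.53 MPa.
For a hollow shaft τ = 16T/[πd_o³(1−k⁴)] with k = 0.68, so 1−k⁴ = 0.7862.
d_o³ = 16T/[π τ_allow (1−k⁴)] = 16×8340000/(π×49.53×0.7862) = 1.091×10^6 mm³.
d_o = 102.9 mm.

d_o = 103 mm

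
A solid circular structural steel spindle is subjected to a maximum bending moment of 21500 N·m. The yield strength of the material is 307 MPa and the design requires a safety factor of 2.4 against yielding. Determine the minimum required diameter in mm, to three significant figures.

d = 120 mm

σ_allow = 307/2.4 = 127.9 MPa.
For a solid circular section σ = 32M/(πd³), so d³ = 32M/(π σ_allow) = 32×2.1500×10^7/(π×127.9) = 1.712×10^6 mm³.
d = 119.6 mm.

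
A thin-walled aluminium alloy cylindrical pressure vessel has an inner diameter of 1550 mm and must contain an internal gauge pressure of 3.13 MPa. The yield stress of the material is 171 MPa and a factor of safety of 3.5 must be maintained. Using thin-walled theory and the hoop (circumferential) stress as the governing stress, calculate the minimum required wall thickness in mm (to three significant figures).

σ_allow = 171/3.5 = 48.86 MPa.
Hoop stress σ_h = pD/(2t), so t = pD/(2σ_allow) = 3.13×1550/(2×48.86) = 49.65 mm.

t = 49.6 mm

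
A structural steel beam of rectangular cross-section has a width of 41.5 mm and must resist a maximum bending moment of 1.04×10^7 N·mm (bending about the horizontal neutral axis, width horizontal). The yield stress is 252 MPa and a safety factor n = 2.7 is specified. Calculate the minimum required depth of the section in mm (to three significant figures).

h = 127 mm

σ_allow = 252/2.7 = 93.33 MPa.
For a rectangular section σ = 6M/(bh²), so h² = 6M/(b σ_allow) = 6×1.0400×10^7/(41.5×93.33) = 16110 mm².
h = 126.9 mm.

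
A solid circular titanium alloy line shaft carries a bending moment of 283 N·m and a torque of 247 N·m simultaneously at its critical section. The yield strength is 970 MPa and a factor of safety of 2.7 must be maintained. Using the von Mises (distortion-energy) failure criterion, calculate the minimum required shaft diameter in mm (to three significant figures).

σ_allow = σ_y/n = 970/2.7 = 359.3 MPa.
For a solid shaft σ_b = 32M/(πd³) and τ = 16T/(πd³), so the von Mises stress is σ' = (16/πd³)·√(4M²+3T²).
√(4M²+3T²) = √(4×(283000)² + 3×(247000)²) = 709500 N·mm.
d³ = 16×709500/(π×359.3) = 10060 mm³.
d = 21.59 mm.

d = 21.6 mm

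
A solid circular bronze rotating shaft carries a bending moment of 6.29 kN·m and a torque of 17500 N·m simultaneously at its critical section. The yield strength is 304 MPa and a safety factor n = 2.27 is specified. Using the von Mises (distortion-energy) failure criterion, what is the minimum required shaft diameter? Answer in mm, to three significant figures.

σ_allow = σ_y/n = 304/2.27 = 133.9 MPa.
For a solid shaft σ_b = 32M/(πd³) and τ = 16T/(πd³), so the von Mises stress is σ' = (16/πd³)·√(4M²+3T²).
√(4M²+3T²) = √(4×(6.290×10^6)² + 3×(1.750×10^7)²) = 3.282×10^7 N·mm.
d³ = 16×3.282×10^7/(π×133.9) = 1.248×10^6 mm³.
d = 107.7 mm.

d = 108 mm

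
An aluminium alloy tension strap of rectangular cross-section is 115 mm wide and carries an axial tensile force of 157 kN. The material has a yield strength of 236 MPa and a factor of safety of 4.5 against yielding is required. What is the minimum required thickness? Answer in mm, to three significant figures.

σ_allow = 236/4.5 = 52.44 MPa.
Required area A = F/σ_allow = 157000/52.44 = 2994 mm².
t = A/w = 2994/115 = 26.03 mm.

t = 26.0 mm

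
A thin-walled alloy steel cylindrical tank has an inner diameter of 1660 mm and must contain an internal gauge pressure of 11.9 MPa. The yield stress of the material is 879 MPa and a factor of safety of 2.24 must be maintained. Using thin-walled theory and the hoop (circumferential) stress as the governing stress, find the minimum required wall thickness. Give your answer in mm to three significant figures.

σ_allow = 879/2.24 = 392.4 MPa.
Hoop stress σ_h = pD/(2t), so t = pD/(2σ_allow) = 11.9×1660/(2×392.4) = 25.17 mm.

t = 25.2 mm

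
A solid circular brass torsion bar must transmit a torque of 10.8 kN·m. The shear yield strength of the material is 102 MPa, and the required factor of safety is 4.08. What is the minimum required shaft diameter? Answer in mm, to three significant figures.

d = 130 mm

Allowable shear stress τ_allow = 102/4.08 = 25.00 MPa.
For a solid shaft τ = 16T/(πd³), so d³ = 16T/(π τ_allow) = 16×1.0800×10^7/(π×25.00) = 2.200×10^6 mm³.
d = (2.200×10^6)^(1/3) = 130.1 mm.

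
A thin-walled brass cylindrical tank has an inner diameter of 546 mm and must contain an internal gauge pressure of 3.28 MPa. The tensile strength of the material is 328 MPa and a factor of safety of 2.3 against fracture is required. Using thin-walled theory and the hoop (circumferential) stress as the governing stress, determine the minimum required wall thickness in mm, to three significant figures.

t = 6.28 mm

σ_allow = 328/2.3 = 142.6 MPa.
Hoop stress σ_h = pD/(2t), so t = pD/(2σ_allow) = 3.28×546/(2×142.6) = 6.279 mm.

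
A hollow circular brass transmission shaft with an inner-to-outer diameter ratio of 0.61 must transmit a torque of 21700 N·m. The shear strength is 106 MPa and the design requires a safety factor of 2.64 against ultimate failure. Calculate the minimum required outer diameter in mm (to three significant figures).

d_o = 147 mm

τ_allow = 106/2.64 = 40.15 MPa.
For a hollow shaft τ = 16T/[πd_o³(1−k⁴)] with k = 0.61, so 1−k⁴ = 0.8615.
d_o³ = 16T/[π τ_allow (1−k⁴)] = 16×2.1700×10^7/(π×40.15×0.8615) = 3.195×10^6 mm³.
d_o = 147.3 mm.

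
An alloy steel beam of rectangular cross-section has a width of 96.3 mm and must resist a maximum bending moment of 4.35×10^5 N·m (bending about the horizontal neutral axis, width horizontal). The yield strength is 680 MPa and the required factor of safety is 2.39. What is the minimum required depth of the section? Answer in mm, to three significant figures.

σ_allow = 680/2.39 = 284.5 MPa.
For a rectangular section σ = 6M/(bh²), so h² = 6M/(b σ_allow) = 6×4.3500×10^8/(96.3×284.5) = 95260 mm².
h = 308.6 mm.

h = 309 mm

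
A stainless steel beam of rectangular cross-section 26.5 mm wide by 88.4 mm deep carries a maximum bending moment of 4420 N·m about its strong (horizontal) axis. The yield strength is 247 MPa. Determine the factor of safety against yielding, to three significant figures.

Section modulus S = bh²/6 = 26.5×88.4²/6 = 34510 mm³.
σ = M/S = 4420000/34510 = 128.1 MPa.
n = 247/128.1 = 1.929.

n = 1.93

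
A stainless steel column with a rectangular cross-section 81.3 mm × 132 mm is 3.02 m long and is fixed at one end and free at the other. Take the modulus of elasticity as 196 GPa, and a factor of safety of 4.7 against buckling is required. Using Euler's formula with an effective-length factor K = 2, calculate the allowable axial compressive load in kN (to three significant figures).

P_allow = 66.7 kN

Buckling occurs about the weak axis: I_min = h·b³/12 = 132×81.3³/12 = 5.911×10^6 mm⁴ (b = 81.3 mm is the smaller dimension).
Effective length L_e = KL = 2×3.02 m = 6040 mm.
Euler critical load P_cr = π²EI/L_e² = π²×196000×5.911×10^6/6040² = 313400 N.
P_allow = P_cr/n = 313400/4.7 = 66690 N.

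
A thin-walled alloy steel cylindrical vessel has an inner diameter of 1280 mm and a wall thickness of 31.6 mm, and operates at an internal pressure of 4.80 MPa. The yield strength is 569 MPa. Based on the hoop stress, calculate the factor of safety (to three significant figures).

n = 5.85

σ_h = pD/(2t) = 4.80×1280/(2×31.6) = 97.22 MPa.
n = 569/97.22 = 5.853.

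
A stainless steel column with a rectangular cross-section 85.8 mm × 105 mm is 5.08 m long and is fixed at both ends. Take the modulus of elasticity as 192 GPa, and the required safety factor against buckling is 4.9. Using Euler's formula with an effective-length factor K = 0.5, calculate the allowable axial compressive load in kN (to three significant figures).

P_allow = 331 kN

Buckling occurs about the weak axis: I_min = h·b³/12 = 105×85.8³/12 = 5.527×10^6 mm⁴ (b = 85.8 mm is the smaller dimension).
Effective length L_e = KL = 0.5×5.08 m = 2540 mm.
Euler critical load P_cr = π²EI/L_e² = π²×192000×5.527×10^6/2540² = 1.623×10^6 N.
P_allow = P_cr/n = 1.623×10^6/4.9 = 331300 N.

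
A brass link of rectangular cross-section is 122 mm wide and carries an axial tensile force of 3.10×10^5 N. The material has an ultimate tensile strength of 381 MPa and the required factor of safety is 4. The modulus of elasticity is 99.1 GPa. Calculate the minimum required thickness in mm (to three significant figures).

σ_allow = 381/4 = 95.25 MPa.
Required area A = F/σ_allow = 310000/95.25 = 3255 mm².
t = A/w = 3255/122 = 26.68 mm.

t = 26.7 mm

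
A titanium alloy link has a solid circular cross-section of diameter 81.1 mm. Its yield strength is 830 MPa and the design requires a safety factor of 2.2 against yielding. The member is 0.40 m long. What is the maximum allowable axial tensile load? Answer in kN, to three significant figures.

F_allow = 1950 kN

σ_allow = 830/2.2 = 377.3 MPa.
A = πd²/4 = π×81.1²/4 = 5166 mm².
F_allow = σ_allow × A = 377.3×5166 = 1.949×10^6 N.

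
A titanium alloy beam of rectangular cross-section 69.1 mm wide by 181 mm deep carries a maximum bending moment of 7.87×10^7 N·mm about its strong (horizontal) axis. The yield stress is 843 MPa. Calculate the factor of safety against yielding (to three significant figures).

Section modulus S = bh²/6 = 69.1×181²/6 = 377300 mm³.
σ = M/S = 7.8700×10^7/377300 = 208.6 MPa.
n = 843/208.6 = 4.041.

n = 4.04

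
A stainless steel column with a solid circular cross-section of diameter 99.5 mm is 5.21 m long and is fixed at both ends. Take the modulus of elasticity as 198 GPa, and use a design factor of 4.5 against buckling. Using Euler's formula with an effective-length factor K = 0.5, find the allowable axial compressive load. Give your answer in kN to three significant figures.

P_allow = 308 kN

I = πd⁴/64 = π×99.5⁴/64 = 4.811×10^6 mm⁴.
Effective length L_e = KL = 0.5×5.21 m = 2605 mm.
Euler critical load P_cr = π²EI/L_e² = π²×198000×4.811×10^6/2605² = 1.386×10^6 N.
P_allow = P_cr/n = 1.386×10^6/4.5 = 307900 N.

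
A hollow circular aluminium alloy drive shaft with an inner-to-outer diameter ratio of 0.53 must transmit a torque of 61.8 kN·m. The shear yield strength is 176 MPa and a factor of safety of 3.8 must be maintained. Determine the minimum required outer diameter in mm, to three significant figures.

τ_allow = 176/3.8 = 46.32 MPa.
For a hollow shaft τ = 16T/[πd_o³(1−k⁴)] with k = 0.53, so 1−k⁴ = 0.9211.
d_o³ = 16T/[π τ_allow (1−k⁴)] = 16×6.1800×10^7/(π×46.32×0.9211) = 7.378×10^6 mm³.
d_o = 194.7 mm.

d_o = 195 mm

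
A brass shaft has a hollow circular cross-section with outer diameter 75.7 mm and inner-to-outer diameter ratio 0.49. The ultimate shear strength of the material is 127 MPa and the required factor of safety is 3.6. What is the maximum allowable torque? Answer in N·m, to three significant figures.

τ_allow = 127/3.6 = 35.28 MPa.
For a hollow shaft T_allow = τ_allow·πd_o³(1−k⁴)/16 with 1−k⁴ = 0.9424, so πd_o³(1−k⁴)/16 = 80270 mm³.
T_allow = 35.28×80270 = 2.832×10^6 N·mm = 2832 N·m.

T_allow = 2830 N·m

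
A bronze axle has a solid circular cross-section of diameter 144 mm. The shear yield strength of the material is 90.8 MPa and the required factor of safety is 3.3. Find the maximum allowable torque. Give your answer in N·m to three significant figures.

T_allow = 16100 N·m

τ_allow = 90.8/3.3 = 27.52 MPa.
For a solid shaft T_allow = τ_allow·πd³/16; πd³/16 = π×144³/16 = 586300 mm³.
T_allow = 27.52×586300 = 1.613×10^7 N·mm = 16130 N·m.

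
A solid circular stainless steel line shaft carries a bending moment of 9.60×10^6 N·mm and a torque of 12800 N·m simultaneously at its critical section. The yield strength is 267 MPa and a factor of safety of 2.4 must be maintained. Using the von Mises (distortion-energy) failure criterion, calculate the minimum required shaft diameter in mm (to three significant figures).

σ_allow = σ_y/n = 267/2.4 = 111.2 MPa.
For a solid shaft σ_b = 32M/(πd³) and τ = 16T/(πd³), so the von Mises stress is σ' = (16/πd³)·√(4M²+3T²).
√(4M²+3T²) = √(4×(9.600×10^6)² + 3×(1.280×10^7)²) = 2.933×10^7 N·mm.
d³ = 16×2.933×10^7/(π×111.2) = 1.343×10^6 mm³.
d = 110.3 mm.

d = 110 mm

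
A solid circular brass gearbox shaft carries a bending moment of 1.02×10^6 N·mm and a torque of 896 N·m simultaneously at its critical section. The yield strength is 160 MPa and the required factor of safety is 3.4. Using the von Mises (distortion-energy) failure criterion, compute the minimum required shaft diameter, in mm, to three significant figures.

σ_allow = σ_y/n = 160/3.4 = 47.06 MPa.
For a solid shaft σ_b = 32M/(πd³) and τ = 16T/(πd³), so the von Mises stress is σ' = (16/πd³)·√(4M²+3T²).
√(4M²+3T²) = √(4×(1.020×10^6)² + 3×(896000)²) = 2.563×10^6 N·mm.
d³ = 16×2.563×10^6/(π×47.06) = 277400 mm³.
d = 65.22 mm.

d = 65.2 mm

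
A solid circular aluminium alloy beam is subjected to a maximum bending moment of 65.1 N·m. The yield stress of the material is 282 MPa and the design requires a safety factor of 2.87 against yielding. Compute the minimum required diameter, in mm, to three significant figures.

d = 18.9 mm

σ_allow = 282/2.87 = 98.26 MPa.
For a solid circular section σ = 32M/(πd³), so d³ = 32M/(π σ_allow) = 32×65100/(π×98.26) = 6749 mm³.
d = 18.90 mm.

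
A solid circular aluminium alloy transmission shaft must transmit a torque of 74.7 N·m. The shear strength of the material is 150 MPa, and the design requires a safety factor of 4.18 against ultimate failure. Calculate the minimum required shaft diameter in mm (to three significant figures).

Allowable shear stress τ_allow = 150/4.18 = 35.89 MPa.
For a solid shaft τ = 16T/(πd³), so d³ = 16T/(π τ_allow) = 16×74700/(π×35.89) = 10600 mm³.
d = (10600)^(1/3) = 21.97 mm.

d = 22.0 mm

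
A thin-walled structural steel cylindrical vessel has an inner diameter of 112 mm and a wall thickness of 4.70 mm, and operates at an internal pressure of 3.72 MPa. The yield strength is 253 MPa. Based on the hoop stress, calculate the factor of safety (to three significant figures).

σ_h = pD/(2t) = 3.72×112/(2×4.70) = 44.32 MPa.
n = 253/44.32 = 5.708.

n = 5.71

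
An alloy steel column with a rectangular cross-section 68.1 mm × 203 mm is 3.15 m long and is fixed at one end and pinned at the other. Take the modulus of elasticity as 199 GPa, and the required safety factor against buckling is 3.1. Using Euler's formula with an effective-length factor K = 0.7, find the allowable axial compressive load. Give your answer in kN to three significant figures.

P_allow = 696 kN

Buckling occurs about the weak axis: I_min = h·b³/12 = 203×68.1³/12 = 5.343×10^6 mm⁴ (b = 68.1 mm is the smaller dimension).
Effective length L_e = KL = 0.7×3.15 m = 2205 mm.
Euler critical load P_cr = π²EI/L_e² = π²×199000×5.343×10^6/2205² = 2.158×10^6 N.
P_allow = P_cr/n = 2.158×10^6/3.1 = 696200 N.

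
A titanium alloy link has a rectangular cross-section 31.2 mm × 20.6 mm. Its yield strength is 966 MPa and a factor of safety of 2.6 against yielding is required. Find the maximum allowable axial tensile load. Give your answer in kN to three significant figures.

F_allow = 239 kN

σ_allow = 966/2.6 = 371.5 MPa.
A = 31.2×20.6 = 642.7 mm².
F_allow = σ_allow × A = 371.5×642.7 = 238800 N.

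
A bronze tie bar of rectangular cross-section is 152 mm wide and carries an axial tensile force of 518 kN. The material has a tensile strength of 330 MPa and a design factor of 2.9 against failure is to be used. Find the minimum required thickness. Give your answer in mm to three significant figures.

t = 29.9 mm

σ_allow = 330/2.9 = 113.8 MPa.
Required area A = F/σ_allow = 518000/113.8 = 4552 mm².
t = A/w = 4552/152 = 29.95 mm.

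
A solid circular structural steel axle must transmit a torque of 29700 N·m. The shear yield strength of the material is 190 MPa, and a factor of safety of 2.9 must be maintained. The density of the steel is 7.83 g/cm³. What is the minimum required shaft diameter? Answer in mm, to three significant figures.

d = 132 mm

Allowable shear stress τ_allow = 190/2.9 = 65.52 MPa.
For a solid shaft τ = 16T/(πd³), so d³ = 16T/(π τ_allow) = 16×2.9700×10^7/(π×65.52) = 2.309×10^6 mm³.
d = (2.309×10^6)^(1/3) = 132.2 mm.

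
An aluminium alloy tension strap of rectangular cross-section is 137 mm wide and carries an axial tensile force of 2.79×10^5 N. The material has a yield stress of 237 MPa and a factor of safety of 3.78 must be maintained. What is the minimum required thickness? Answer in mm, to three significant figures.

t = 32.5 mm

σ_allow = 237/3.78 = 62.70 MPa.
Required area A = F/σ_allow = 279000/62.70 = 4450 mm².
t = A/w = 4450/137 = 32.48 mm.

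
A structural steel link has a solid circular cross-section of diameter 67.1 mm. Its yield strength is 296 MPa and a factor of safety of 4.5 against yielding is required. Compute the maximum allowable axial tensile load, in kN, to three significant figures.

σ_allow = 296/4.5 = 65.78 MPa.
A = πd²/4 = π×67.1²/4 = 3536 mm².
F_allow = σ_allow × A = 65.78×3536 = 232600 N.

F_allow = 233 kN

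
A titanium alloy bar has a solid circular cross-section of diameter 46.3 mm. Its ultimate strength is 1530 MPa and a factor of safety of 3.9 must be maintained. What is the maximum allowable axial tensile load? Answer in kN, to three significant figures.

σ_allow = 1530/3.9 = 392.3 MPa.
A = πd²/4 = π×46.3²/4 = 1684 mm².
F_allow = σ_allow × A = 392.3×1684 = 660500 N.

F_allow = 661 kN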